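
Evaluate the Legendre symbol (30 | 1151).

1

Pull out 2: since 1151 ≡ 7 (mod 8), (2/1151) = +1.
Reciprocity: 15 ≡ 3 and 1151 ≡ 3 (mod 4), so (15/1151) = −(1151/15).
Reduce top mod 15: now compute (11/15).
Reciprocity: 11 ≡ 3 and 15 ≡ 3 (mod 4), so (11/15) = −(15/11).
Reduce top mod 11: now compute (4/11).
Pull out 2^2: since 11 ≡ 3 (mod 8), (2/11) = -1, so (2/11)^2 = +1.
Reached (1/11) = 1. Collecting the sign flips along the way, the symbol is +1.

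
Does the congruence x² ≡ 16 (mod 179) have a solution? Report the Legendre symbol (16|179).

1

Euler's criterion: (16/179) ≡ 16^89 (mod 179).
16^2 ≡ 77 (mod 179)
16^4 ≡ 22 (mod 179)
16^8 ≡ 126 (mod 179)
16^16 ≡ 124 (mod 179)
16^32 ≡ 161 (mod 179)
16^64 ≡ 145 (mod 179)
16^89 = 16^(64+16+8+1) ≡ 1 (mod 179).
Result is 1, so (16/179) = 1.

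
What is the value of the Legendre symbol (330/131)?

-1

First reduce: 330 ≡ 68 (mod 131).
Pull out 2^2: since 131 ≡ 3 (mod 8), (2/131) = -1, so (2/131)^2 = +1.
Reciprocity: 17 ≡ 1 and 131 ≡ 3 (mod 4), so (17/131) = +(131/17).
Reduce top mod 17: now compute (12/17).
Pull out 2^2: since 17 ≡ 1 (mod 8), (2/17) = +1, so (2/17)^2 = +1.
Reciprocity: 3 ≡ 3 and 17 ≡ 1 (mod 4), so (3/17) = +(17/3).
Reduce top mod 3: now compute (2/3).
Pull out 2: since 3 ≡ 3 (mod 8), (2/3) = -1.
Reached (1/3) = 1. Collecting the sign flips along the way, the symbol is -1.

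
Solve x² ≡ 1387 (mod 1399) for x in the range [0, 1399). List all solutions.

163, 1236

Since 1399 ≡ 3 (mod 4), a square root of 1387 is 1387^((1399+1)/4) = 1387^350 mod 1399.
Repeated squaring: 1387^2≡144, 1387^4≡1150, 1387^8≡445, 1387^16≡766, 1387^32≡575, 1387^64≡461, 1387^128≡1272, 1387^256≡740 (mod 1399).
1387^350 = 1387^(256+64+16+8+4+2) ≡ 1236 (mod 1399).
Check: 1236² = 1527696 ≡ 1387 (mod 1399). The two roots are 163 and 1236.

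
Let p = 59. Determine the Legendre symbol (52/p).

-1

Pull out 2^2: since 59 ≡ 3 (mod 8), (2/59) = -1, so (2/59)^2 = +1.
Reciprocity: 13 ≡ 1 and 59 ≡ 3 (mod 4), so (13/59) = +(59/13).
Reduce top mod 13: now compute (7/13).
Reciprocity: 7 ≡ 3 and 13 ≡ 1 (mod 4), so (7/13) = +(13/7).
Reduce top mod 7: now compute (6/7).
Pull out 2: since 7 ≡ 7 (mod 8), (2/7) = +1.
Reciprocity: 3 ≡ 3 and 7 ≡ 3 (mod 4), so (3/7) = −(7/3).
Reduce top mod 3: now compute (1/3).
Reached (1/3) = 1. Collecting the sign flips along the way, the symbol is -1.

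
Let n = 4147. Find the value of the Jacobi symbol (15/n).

1

Reciprocity: 15 ≡ 3 and 4147 ≡ 3 (mod 4), so (15/4147) = −(4147/15).
Reduce top mod 15: now compute (7/15).
Reciprocity: 7 ≡ 3 and 15 ≡ 3 (mod 4), so (7/15) = −(15/7).
Reduce top mod 7: now compute (1/7).
Reached (1/7) = 1. Collecting the sign flips along the way, the symbol is +1.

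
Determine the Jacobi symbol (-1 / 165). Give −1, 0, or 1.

First reduce: -1 ≡ 164 (mod 165).
Pull out 2^2: since 165 ≡ 5 (mod 8), (2/165) = -1, so (2/165)^2 = +1.
Reciprocity: 41 ≡ 1 and 165 ≡ 1 (mod 4), so (41/165) = +(165/41).
Reduce top mod 41: now compute (1/41).
Reached (1/41) = 1. Collecting the sign flips along the way, the symbol is +1.

1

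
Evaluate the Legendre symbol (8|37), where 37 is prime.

Pull out 2^3: since 37 ≡ 5 (mod 8), (2/37) = -1, so (2/37)^3 = -1.
Reached (1/37) = 1. Collecting the sign flips along the way, the symbol is -1.

-1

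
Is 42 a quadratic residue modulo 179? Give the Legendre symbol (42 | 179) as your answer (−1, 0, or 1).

Euler's criterion: (42/179) ≡ 42^89 (mod 179).
42^2 ≡ 153 (mod 179)
42^4 ≡ 139 (mod 179)
42^8 ≡ 168 (mod 179)
42^16 ≡ 121 (mod 179)
42^32 ≡ 142 (mod 179)
42^64 ≡ 116 (mod 179)
42^89 = 42^(64+16+8+1) ≡ 1 (mod 179).
Result is 1, so (42/179) = 1.

1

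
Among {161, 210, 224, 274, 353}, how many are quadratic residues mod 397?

(161/397) = -1 → non-residue.
(210/397) = -1 → non-residue.
(224/397) = +1 → QR.
(274/397) = -1 → non-residue.
(353/397) = +1 → QR.
Total quadratic residues among the 5: 2.

2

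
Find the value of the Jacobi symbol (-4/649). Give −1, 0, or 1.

1

First reduce: -4 ≡ 645 (mod 649).
Reciprocity: 645 ≡ 1 and 649 ≡ 1 (mod 4), so (645/649) = +(649/645).
Reduce top mod 645: now compute (4/645).
Pull out 2^2: since 645 ≡ 5 (mod 8), (2/645) = -1, so (2/645)^2 = +1.
Reached (1/645) = 1. Collecting the sign flips along the way, the symbol is +1.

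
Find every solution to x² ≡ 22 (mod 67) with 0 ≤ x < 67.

Since 67 ≡ 3 (mod 4), a square root of 22 is 22^((67+1)/4) = 22^17 mod 67.
Repeated squaring: 22^2≡15, 22^4≡24, 22^8≡40, 22^16≡59 (mod 67).
22^17 = 22^(16+1) ≡ 25 (mod 67).
Check: 25² = 625 ≡ 22 (mod 67). The two roots are 25 and 42.

25, 42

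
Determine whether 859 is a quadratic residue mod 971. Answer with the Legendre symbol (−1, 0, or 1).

-1

Reciprocity: 859 ≡ 3 and 971 ≡ 3 (mod 4), so (859/971) = −(971/859).
Reduce top mod 859: now compute (112/859).
Pull out 2^4: since 859 ≡ 3 (mod 8), (2/859) = -1, so (2/859)^4 = +1.
Reciprocity: 7 ≡ 3 and 859 ≡ 3 (mod 4), so (7/859) = −(859/7).
Reduce top mod 7: now compute (5/7).
Reciprocity: 5 ≡ 1 and 7 ≡ 3 (mod 4), so (5/7) = +(7/5).
Reduce top mod 5: now compute (2/5).
Pull out 2: since 5 ≡ 5 (mod 8), (2/5) = -1.
Reached (1/5) = 1. Collecting the sign flips along the way, the symbol is -1.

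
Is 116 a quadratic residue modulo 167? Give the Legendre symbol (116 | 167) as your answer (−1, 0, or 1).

Euler's criterion: (116/167) ≡ 116^83 (mod 167).
116^2 ≡ 96 (mod 167)
116^4 ≡ 31 (mod 167)
116^8 ≡ 126 (mod 167)
116^16 ≡ 11 (mod 167)
116^32 ≡ 121 (mod 167)
116^64 ≡ 112 (mod 167)
116^83 = 116^(64+16+2+1) ≡ 1 (mod 167).
Result is 1, so (116/167) = 1.

1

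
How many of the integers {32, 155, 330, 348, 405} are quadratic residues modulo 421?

(32/421) = -1 → non-residue.
(155/421) = +1 → QR.
(330/421) = -1 → non-residue.
(348/421) = -1 → non-residue.
(405/421) = +1 → QR.
Total quadratic residues among the 5: 2.

2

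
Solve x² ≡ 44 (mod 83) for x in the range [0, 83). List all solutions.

25, 58

Since 83 ≡ 3 (mod 4), a square root of 44 is 44^((83+1)/4) = 44^21 mod 83.
Repeated squaring: 44^2≡27, 44^4≡65, 44^8≡75, 44^16≡64 (mod 83).
44^21 = 44^(16+4+1) ≡ 25 (mod 83).
Check: 25² = 625 ≡ 44 (mod 83). The two roots are 25 and 58.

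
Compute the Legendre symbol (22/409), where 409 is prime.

Euler's criterion: (22/409) ≡ 22^204 (mod 409).
22^2 ≡ 75 (mod 409)
22^4 ≡ 308 (mod 409)
22^8 ≡ 385 (mod 409)
22^16 ≡ 167 (mod 409)
22^32 ≡ 77 (mod 409)
22^64 ≡ 203 (mod 409)
22^128 ≡ 309 (mod 409)
22^204 = 22^(128+64+8+4) ≡ 408 (mod 409).
Result is 408 ≡ −1, so (22/409) = −1.

-1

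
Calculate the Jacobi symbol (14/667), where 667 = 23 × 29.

1

Pull out 2: since 667 ≡ 3 (mod 8), (2/667) = -1.
Reciprocity: 7 ≡ 3 and 667 ≡ 3 (mod 4), so (7/667) = −(667/7).
Reduce top mod 7: now compute (2/7).
Pull out 2: since 7 ≡ 7 (mod 8), (2/7) = +1.
Reached (1/7) = 1. Collecting the sign flips along the way, the symbol is +1.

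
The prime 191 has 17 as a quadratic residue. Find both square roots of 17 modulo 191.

50, 141

Since 191 ≡ 3 (mod 4), a square root of 17 is 17^((191+1)/4) = 17^48 mod 191.
Repeated squaring: 17^2≡98, 17^4≡54, 17^8≡51, 17^16≡118, 17^32≡172 (mod 191).
17^48 = 17^(32+16) ≡ 50 (mod 191).
Check: 50² = 2500 ≡ 17 (mod 191). The two roots are 50 and 141.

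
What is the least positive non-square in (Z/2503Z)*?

(2/2503) = +1, so 2 is a residue.
(3/2503) = −1, so 3 is the smallest positive non-residue mod 2503.

3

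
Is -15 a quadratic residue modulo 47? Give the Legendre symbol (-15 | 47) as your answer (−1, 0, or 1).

First reduce: -15 ≡ 32 (mod 47).
Pull out 2^5: since 47 ≡ 7 (mod 8), (2/47) = +1, so (2/47)^5 = +1.
Reached (1/47) = 1. Collecting the sign flips along the way, the symbol is +1.

1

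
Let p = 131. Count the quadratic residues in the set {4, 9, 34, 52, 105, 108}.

6

(4/131) = +1 → QR.
(9/131) = +1 → QR.
(34/131) = +1 → QR.
(52/131) = +1 → QR.
(105/131) = +1 → QR.
(108/131) = +1 → QR.
Total quadratic residues among the 6: 6.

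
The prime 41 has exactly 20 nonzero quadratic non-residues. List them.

3 6 7 11 12 13 14 15 17 19 22 24 26 27 28 29 30 34 35 38

Square k = 1,…,20 (k and 41−k give the same square):
1²=1, 2²=4, 3²=9, 4²=16, 5²=25, 6²=36, 7²≡8, 8²≡23, 9²≡40, 10²≡18, 11²≡39, 12²≡21, 13²≡5, 14²≡32, 15²≡20, 16²≡10, 17²≡2, 18²≡37, 19²≡33, 20²≡31 (mod 41).
The residues are {1, 2, 4, 5, 8, 9, 10, 16, 18, 20, 21, 23, 25, 31, 32, 33, 36, 37, 39, 40}; the non-residues are the remaining 20 nonzero classes.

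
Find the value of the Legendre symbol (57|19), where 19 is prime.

First reduce: 57 ≡ 0 (mod 19).
Top reduces to 0: gcd > 1, so the symbol is 0.

0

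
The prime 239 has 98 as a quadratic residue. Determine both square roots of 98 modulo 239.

Since 239 ≡ 3 (mod 4), a square root of 98 is 98^((239+1)/4) = 98^60 mod 239.
Repeated squaring: 98^2≡44, 98^4≡24, 98^8≡98, 98^16≡44, 98^32≡24 (mod 239).
98^60 = 98^(32+16+8+4) ≡ 24 (mod 239).
Check: 24² = 576 ≡ 98 (mod 239). The two roots are 24 and 215.

24, 215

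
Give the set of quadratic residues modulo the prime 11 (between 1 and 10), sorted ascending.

1, 3, 4, 5, 9

Square k = 1,…,5 (k and 11−k give the same square):
1²=1, 2²=4, 3²=9, 4²≡5, 5²≡3 (mod 11).
So the quadratic residues mod 11 are {1, 3, 4, 5, 9}.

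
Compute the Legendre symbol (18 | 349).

Pull out 2: since 349 ≡ 5 (mod 8), (2/349) = -1.
Reciprocity: 9 ≡ 1 and 349 ≡ 1 (mod 4), so (9/349) = +(349/9).
Reduce top mod 9: now compute (7/9).
Reciprocity: 7 ≡ 3 and 9 ≡ 1 (mod 4), so (7/9) = +(9/7).
Reduce top mod 7: now compute (2/7).
Pull out 2: since 7 ≡ 7 (mod 8), (2/7) = +1.
Reached (1/7) = 1. Collecting the sign flips along the way, the symbol is -1.

-1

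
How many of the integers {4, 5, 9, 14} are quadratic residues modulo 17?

2

(4/17) = +1 → QR.
(5/17) = -1 → non-residue.
(9/17) = +1 → QR.
(14/17) = -1 → non-residue.
Total quadratic residues among the 4: 2.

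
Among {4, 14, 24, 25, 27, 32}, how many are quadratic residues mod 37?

3

(4/37) = +1 → QR.
(14/37) = -1 → non-residue.
(24/37) = -1 → non-residue.
(25/37) = +1 → QR.
(27/37) = +1 → QR.
(32/37) = -1 → non-residue.
Total quadratic residues among the 6: 3.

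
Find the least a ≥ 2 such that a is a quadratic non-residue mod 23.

5

(2/23) = +1, so 2 is a residue.
(3/23) = +1, so 3 is a residue.
(4/23) = +1, so 4 is a residue.
(5/23) = −1, so 5 is the smallest positive non-residue mod 23.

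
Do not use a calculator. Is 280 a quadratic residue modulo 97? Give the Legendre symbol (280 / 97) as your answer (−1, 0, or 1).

First reduce: 280 ≡ 86 (mod 97).
Pull out 2: since 97 ≡ 1 (mod 8), (2/97) = +1.
Reciprocity: 43 ≡ 3 and 97 ≡ 1 (mod 4), so (43/97) = +(97/43).
Reduce top mod 43: now compute (11/43).
Reciprocity: 11 ≡ 3 and 43 ≡ 3 (mod 4), so (11/43) = −(43/11).
Reduce top mod 11: now compute (10/11).
Pull out 2: since 11 ≡ 3 (mod 8), (2/11) = -1.
Reciprocity: 5 ≡ 1 and 11 ≡ 3 (mod 4), so (5/11) = +(11/5).
Reduce top mod 5: now compute (1/5).
Reached (1/5) = 1. Collecting the sign flips along the way, the symbol is +1.

1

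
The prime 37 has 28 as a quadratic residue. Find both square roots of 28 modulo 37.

18, 19

37 ≡ 1 (mod 4), so we find a root by search.
Trying successive values, 18² = 324 ≡ 28 (mod 37). The other root is 37 − 18 = 19.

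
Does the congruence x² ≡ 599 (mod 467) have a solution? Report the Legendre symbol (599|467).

First reduce: 599 ≡ 132 (mod 467).
Pull out 2^2: since 467 ≡ 3 (mod 8), (2/467) = -1, so (2/467)^2 = +1.
Reciprocity: 33 ≡ 1 and 467 ≡ 3 (mod 4), so (33/467) = +(467/33).
Reduce top mod 33: now compute (5/33).
Reciprocity: 5 ≡ 1 and 33 ≡ 1 (mod 4), so (5/33) = +(33/5).
Reduce top mod 5: now compute (3/5).
Reciprocity: 3 ≡ 3 and 5 ≡ 1 (mod 4), so (3/5) = +(5/3).
Reduce top mod 3: now compute (2/3).
Pull out 2: since 3 ≡ 3 (mod 8), (2/3) = -1.
Reached (1/3) = 1. Collecting the sign flips along the way, the symbol is -1.

-1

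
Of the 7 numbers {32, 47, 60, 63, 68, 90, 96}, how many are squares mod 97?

3

(32/97) = +1 → QR.
(47/97) = +1 → QR.
(60/97) = -1 → non-residue.
(63/97) = -1 → non-residue.
(68/97) = -1 → non-residue.
(90/97) = -1 → non-residue.
(96/97) = +1 → QR.
Total quadratic residues among the 7: 3.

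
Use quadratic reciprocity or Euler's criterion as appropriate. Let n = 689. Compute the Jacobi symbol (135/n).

-1

Reciprocity: 135 ≡ 3 and 689 ≡ 1 (mod 4), so (135/689) = +(689/135).
Reduce top mod 135: now compute (14/135).
Pull out 2: since 135 ≡ 7 (mod 8), (2/135) = +1.
Reciprocity: 7 ≡ 3 and 135 ≡ 3 (mod 4), so (7/135) = −(135/7).
Reduce top mod 7: now compute (2/7).
Pull out 2: since 7 ≡ 7 (mod 8), (2/7) = +1.
Reached (1/7) = 1. Collecting the sign flips along the way, the symbol is -1.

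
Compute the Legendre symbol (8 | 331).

-1

Euler's criterion: (8/331) ≡ 8^165 (mod 331).
8^2 ≡ 64 (mod 331)
8^4 ≡ 124 (mod 331)
8^8 ≡ 150 (mod 331)
8^16 ≡ 323 (mod 331)
8^32 ≡ 64 (mod 331)
8^64 ≡ 124 (mod 331)
8^128 ≡ 150 (mod 331)
8^165 = 8^(128+32+4+1) ≡ 330 (mod 331).
Result is 330 ≡ −1, so (8/331) = −1.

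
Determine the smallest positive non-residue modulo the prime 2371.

(2/2371) = −1, so 2 is the smallest positive non-residue mod 2371.

2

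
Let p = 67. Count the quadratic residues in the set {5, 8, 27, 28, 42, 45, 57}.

0

(5/67) = -1 → non-residue.
(8/67) = -1 → non-residue.
(27/67) = -1 → non-residue.
(28/67) = -1 → non-residue.
(42/67) = -1 → non-residue.
(45/67) = -1 → non-residue.
(57/67) = -1 → non-residue.
Total quadratic residues among the 7: 0.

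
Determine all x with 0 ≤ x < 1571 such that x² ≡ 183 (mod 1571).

661, 910

Since 1571 ≡ 3 (mod 4), a square root of 183 is 183^((1571+1)/4) = 183^393 mod 1571.
Repeated squaring: 183^2≡498, 183^4≡1357, 183^8≡237, 183^16≡1184, 183^32≡524, 183^64≡1222, 183^128≡834, 183^256≡1174 (mod 1571).
183^393 = 183^(256+128+8+1) ≡ 910 (mod 1571).
Check: 910² = 828100 ≡ 183 (mod 1571). The two roots are 661 and 910.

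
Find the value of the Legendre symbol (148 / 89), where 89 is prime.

-1

Euler's criterion: (148/89) ≡ 59^44 (mod 89).
59^2 ≡ 10 (mod 89)
59^4 ≡ 11 (mod 89)
59^8 ≡ 32 (mod 89)
59^16 ≡ 45 (mod 89)
59^32 ≡ 67 (mod 89)
59^44 = 59^(32+8+4) ≡ 88 (mod 89).
Result is 88 ≡ −1, so (148/89) = −1.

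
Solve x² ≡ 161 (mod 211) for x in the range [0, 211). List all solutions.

43, 168

Since 211 ≡ 3 (mod 4), a square root of 161 is 161^((211+1)/4) = 161^53 mod 211.
Repeated squaring: 161^2≡179, 161^4≡180, 161^8≡117, 161^16≡185, 161^32≡43 (mod 211).
161^53 = 161^(32+16+4+1) ≡ 43 (mod 211).
Check: 43² = 1849 ≡ 161 (mod 211). The two roots are 43 and 168.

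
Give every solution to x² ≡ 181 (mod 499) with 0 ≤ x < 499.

Since 499 ≡ 3 (mod 4), a square root of 181 is 181^((499+1)/4) = 181^125 mod 499.
Repeated squaring: 181^2≡326, 181^4≡488, 181^8≡121, 181^16≡170, 181^32≡457, 181^64≡267 (mod 499).
181^125 = 181^(64+32+16+8+4+1) ≡ 257 (mod 499).
Check: 257² = 66049 ≡ 181 (mod 499). The two roots are 242 and 257.

242, 257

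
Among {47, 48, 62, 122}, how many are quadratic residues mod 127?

3

(47/127) = +1 → QR.
(48/127) = -1 → non-residue.
(62/127) = +1 → QR.
(122/127) = +1 → QR.
Total quadratic residues among the 4: 3.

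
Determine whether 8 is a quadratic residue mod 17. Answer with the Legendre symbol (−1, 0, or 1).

Pull out 2^3: since 17 ≡ 1 (mod 8), (2/17) = +1, so (2/17)^3 = +1.
Reached (1/17) = 1. Collecting the sign flips along the way, the symbol is +1.

1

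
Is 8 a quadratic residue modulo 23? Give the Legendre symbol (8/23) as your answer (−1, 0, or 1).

Pull out 2^3: since 23 ≡ 7 (mod 8), (2/23) = +1, so (2/23)^3 = +1.
Reached (1/23) = 1. Collecting the sign flips along the way, the symbol is +1.

1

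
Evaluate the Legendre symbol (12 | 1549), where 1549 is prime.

1

Pull out 2^2: since 1549 ≡ 5 (mod 8), (2/1549) = -1, so (2/1549)^2 = +1.
Reciprocity: 3 ≡ 3 and 1549 ≡ 1 (mod 4), so (3/1549) = +(1549/3).
Reduce top mod 3: now compute (1/3).
Reached (1/3) = 1. Collecting the sign flips along the way, the symbol is +1.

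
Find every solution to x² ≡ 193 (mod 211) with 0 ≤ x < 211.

Since 211 ≡ 3 (mod 4), a square root of 193 is 193^((211+1)/4) = 193^53 mod 211.
Repeated squaring: 193^2≡113, 193^4≡109, 193^8≡65, 193^16≡5, 193^32≡25 (mod 211).
193^53 = 193^(32+16+4+1) ≡ 143 (mod 211).
Check: 143² = 20449 ≡ 193 (mod 211). The two roots are 68 and 143.

68, 143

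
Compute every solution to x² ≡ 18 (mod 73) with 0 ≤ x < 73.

73 ≡ 1 (mod 4), so we find a root by search.
Trying successive values, 23² = 529 ≡ 18 (mod 73). The other root is 73 − 23 = 50.

23, 50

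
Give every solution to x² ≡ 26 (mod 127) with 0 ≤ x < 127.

Since 127 ≡ 3 (mod 4), a square root of 26 is 26^((127+1)/4) = 26^32 mod 127.
Repeated squaring: 26^2≡41, 26^4≡30, 26^8≡11, 26^16≡121, 26^32≡36 (mod 127).
26^32 = 26^(32) ≡ 36 (mod 127).
Check: 36² = 1296 ≡ 26 (mod 127). The two roots are 36 and 91.

36, 91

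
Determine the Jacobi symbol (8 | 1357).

-1

Pull out 2^3: since 1357 ≡ 5 (mod 8), (2/1357) = -1, so (2/1357)^3 = -1.
Reached (1/1357) = 1. Collecting the sign flips along the way, the symbol is -1.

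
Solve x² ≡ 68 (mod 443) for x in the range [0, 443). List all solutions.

Since 443 ≡ 3 (mod 4), a square root of 68 is 68^((443+1)/4) = 68^111 mod 443.
Repeated squaring: 68^2≡194, 68^4≡424, 68^8≡361, 68^16≡79, 68^32≡39, 68^64≡192 (mod 443).
68^111 = 68^(64+32+8+4+2+1) ≡ 152 (mod 443).
Check: 152² = 23104 ≡ 68 (mod 443). The two roots are 152 and 291.

152, 291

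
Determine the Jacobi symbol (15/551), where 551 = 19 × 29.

Reciprocity: 15 ≡ 3 and 551 ≡ 3 (mod 4), so (15/551) = −(551/15).
Reduce top mod 15: now compute (11/15).
Reciprocity: 11 ≡ 3 and 15 ≡ 3 (mod 4), so (11/15) = −(15/11).
Reduce top mod 11: now compute (4/11).
Pull out 2^2: since 11 ≡ 3 (mod 8), (2/11) = -1, so (2/11)^2 = +1.
Reached (1/11) = 1. Collecting the sign flips along the way, the symbol is +1.

1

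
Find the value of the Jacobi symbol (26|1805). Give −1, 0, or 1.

1

Pull out 2: since 1805 ≡ 5 (mod 8), (2/1805) = -1.
Reciprocity: 13 ≡ 1 and 1805 ≡ 1 (mod 4), so (13/1805) = +(1805/13).
Reduce top mod 13: now compute (11/13).
Reciprocity: 11 ≡ 3 and 13 ≡ 1 (mod 4), so (11/13) = +(13/11).
Reduce top mod 11: now compute (2/11).
Pull out 2: since 11 ≡ 3 (mod 8), (2/11) = -1.
Reached (1/11) = 1. Collecting the sign flips along the way, the symbol is +1.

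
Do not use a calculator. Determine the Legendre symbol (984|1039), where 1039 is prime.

Euler's criterion: (984/1039) ≡ 984^519 (mod 1039).
984^2 ≡ 947 (mod 1039)
984^4 ≡ 152 (mod 1039)
984^8 ≡ 246 (mod 1039)
984^16 ≡ 254 (mod 1039)
984^32 ≡ 98 (mod 1039)
984^64 ≡ 253 (mod 1039)
984^128 ≡ 630 (mod 1039)
984^256 ≡ 2 (mod 1039)
984^512 ≡ 4 (mod 1039)
984^519 = 984^(512+4+2+1) ≡ 1 (mod 1039).
Result is 1, so (984/1039) = 1.

1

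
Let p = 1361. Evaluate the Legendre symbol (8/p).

Pull out 2^3: since 1361 ≡ 1 (mod 8), (2/1361) = +1, so (2/1361)^3 = +1.
Reached (1/1361) = 1. Collecting the sign flips along the way, the symbol is +1.

1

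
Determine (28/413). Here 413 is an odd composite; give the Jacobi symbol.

0

Pull out 2^2: since 413 ≡ 5 (mod 8), (2/413) = -1, so (2/413)^2 = +1.
Reciprocity: 7 ≡ 3 and 413 ≡ 1 (mod 4), so (7/413) = +(413/7).
Reduce top mod 7: now compute (0/7).
Top reduces to 0: gcd > 1, so the symbol is 0.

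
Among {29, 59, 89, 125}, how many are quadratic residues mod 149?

2

(29/149) = +1 → QR.
(59/149) = -1 → non-residue.
(89/149) = -1 → non-residue.
(125/149) = +1 → QR.
Total quadratic residues among the 4: 2.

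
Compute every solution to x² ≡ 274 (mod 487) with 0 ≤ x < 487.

122, 365

Since 487 ≡ 3 (mod 4), a square root of 274 is 274^((487+1)/4) = 274^122 mod 487.
Repeated squaring: 274^2≡78, 274^4≡240, 274^8≡134, 274^16≡424, 274^32≡73, 274^64≡459 (mod 487).
274^122 = 274^(64+32+16+8+2) ≡ 122 (mod 487).
Check: 122² = 14884 ≡ 274 (mod 487). The two roots are 122 and 365.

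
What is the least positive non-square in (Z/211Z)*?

(2/211) = −1, so 2 is the smallest positive non-residue mod 211.

2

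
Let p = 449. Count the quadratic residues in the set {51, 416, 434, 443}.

1

(51/449) = +1 → QR.
(416/449) = -1 → non-residue.
(434/449) = -1 → non-residue.
(443/449) = -1 → non-residue.
Total quadratic residues among the 4: 1.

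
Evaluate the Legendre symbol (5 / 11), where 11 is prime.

Euler's criterion: (5/11) ≡ 5^5 (mod 11).
5^2 ≡ 3 (mod 11)
5^4 ≡ 9 (mod 11)
5^5 = 5^(4+1) ≡ 1 (mod 11).
Result is 1, so (5/11) = 1.

1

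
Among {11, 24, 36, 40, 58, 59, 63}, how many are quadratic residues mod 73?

2

(11/73) = -1 → non-residue.
(24/73) = +1 → QR.
(36/73) = +1 → QR.
(40/73) = -1 → non-residue.
(58/73) = -1 → non-residue.
(59/73) = -1 → non-residue.
(63/73) = -1 → non-residue.
Total quadratic residues among the 7: 2.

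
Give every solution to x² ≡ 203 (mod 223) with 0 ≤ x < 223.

Since 223 ≡ 3 (mod 4), a square root of 203 is 203^((223+1)/4) = 203^56 mod 223.
Repeated squaring: 203^2≡177, 203^4≡109, 203^8≡62, 203^16≡53, 203^32≡133 (mod 223).
203^56 = 203^(32+16+8) ≡ 181 (mod 223).
Check: 181² = 32761 ≡ 203 (mod 223). The two roots are 42 and 181.

42, 181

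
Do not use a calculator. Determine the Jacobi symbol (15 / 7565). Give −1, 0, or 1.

Reciprocity: 15 ≡ 3 and 7565 ≡ 1 (mod 4), so (15/7565) = +(7565/15).
Reduce top mod 15: now compute (5/15).
Reciprocity: 5 ≡ 1 and 15 ≡ 3 (mod 4), so (5/15) = +(15/5).
Reduce top mod 5: now compute (0/5).
Top reduces to 0: gcd > 1, so the symbol is 0.

0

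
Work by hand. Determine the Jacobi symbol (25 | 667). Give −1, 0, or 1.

1

Reciprocity: 25 ≡ 1 and 667 ≡ 3 (mod 4), so (25/667) = +(667/25).
Reduce top mod 25: now compute (17/25).
Reciprocity: 17 ≡ 1 and 25 ≡ 1 (mod 4), so (17/25) = +(25/17).
Reduce top mod 17: now compute (8/17).
Pull out 2^3: since 17 ≡ 1 (mod 8), (2/17) = +1, so (2/17)^3 = +1.
Reached (1/17) = 1. Collecting the sign flips along the way, the symbol is +1.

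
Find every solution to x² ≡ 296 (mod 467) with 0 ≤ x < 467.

129, 338

Since 467 ≡ 3 (mod 4), a square root of 296 is 296^((467+1)/4) = 296^117 mod 467.
Repeated squaring: 296^2≡287, 296^4≡177, 296^8≡40, 296^16≡199, 296^32≡373, 296^64≡430 (mod 467).
296^117 = 296^(64+32+16+4+1) ≡ 129 (mod 467).
Check: 129² = 16641 ≡ 296 (mod 467). The two roots are 129 and 338.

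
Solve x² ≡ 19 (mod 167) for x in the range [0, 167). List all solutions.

55, 112

Since 167 ≡ 3 (mod 4), a square root of 19 is 19^((167+1)/4) = 19^42 mod 167.
Repeated squaring: 19^2≡27, 19^4≡61, 19^8≡47, 19^16≡38, 19^32≡108 (mod 167).
19^42 = 19^(32+8+2) ≡ 112 (mod 167).
Check: 112² = 12544 ≡ 19 (mod 167). The two roots are 55 and 112.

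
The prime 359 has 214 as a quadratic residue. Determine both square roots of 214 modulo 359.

140, 219

Since 359 ≡ 3 (mod 4), a square root of 214 is 214^((359+1)/4) = 214^90 mod 359.
Repeated squaring: 214^2≡203, 214^4≡283, 214^8≡32, 214^16≡306, 214^32≡296, 214^64≡20 (mod 359).
214^90 = 214^(64+16+8+2) ≡ 219 (mod 359).
Check: 219² = 47961 ≡ 214 (mod 359). The two roots are 140 and 219.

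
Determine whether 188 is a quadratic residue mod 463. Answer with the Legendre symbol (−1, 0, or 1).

Pull out 2^2: since 463 ≡ 7 (mod 8), (2/463) = +1, so (2/463)^2 = +1.
Reciprocity: 47 ≡ 3 and 463 ≡ 3 (mod 4), so (47/463) = −(463/47).
Reduce top mod 47: now compute (40/47).
Pull out 2^3: since 47 ≡ 7 (mod 8), (2/47) = +1, so (2/47)^3 = +1.
Reciprocity: 5 ≡ 1 and 47 ≡ 3 (mod 4), so (5/47) = +(47/5).
Reduce top mod 5: now compute (2/5).
Pull out 2: since 5 ≡ 5 (mod 8), (2/5) = -1.
Reached (1/5) = 1. Collecting the sign flips along the way, the symbol is +1.

1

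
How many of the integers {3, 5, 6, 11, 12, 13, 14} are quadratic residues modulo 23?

4

(3/23) = +1 → QR.
(5/23) = -1 → non-residue.
(6/23) = +1 → QR.
(11/23) = -1 → non-residue.
(12/23) = +1 → QR.
(13/23) = +1 → QR.
(14/23) = -1 → non-residue.
Total quadratic residues among the 7: 4.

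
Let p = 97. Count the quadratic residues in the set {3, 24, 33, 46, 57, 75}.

(3/97) = +1 → QR.
(24/97) = +1 → QR.
(33/97) = +1 → QR.
(46/97) = -1 → non-residue.
(57/97) = -1 → non-residue.
(75/97) = +1 → QR.
Total quadratic residues among the 6: 4.

4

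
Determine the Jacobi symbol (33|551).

-1

Reciprocity: 33 ≡ 1 and 551 ≡ 3 (mod 4), so (33/551) = +(551/33).
Reduce top mod 33: now compute (23/33).
Reciprocity: 23 ≡ 3 and 33 ≡ 1 (mod 4), so (23/33) = +(33/23).
Reduce top mod 23: now compute (10/23).
Pull out 2: since 23 ≡ 7 (mod 8), (2/23) = +1.
Reciprocity: 5 ≡ 1 and 23 ≡ 3 (mod 4), so (5/23) = +(23/5).
Reduce top mod 5: now compute (3/5).
Reciprocity: 3 ≡ 3 and 5 ≡ 1 (mod 4), so (3/5) = +(5/3).
Reduce top mod 3: now compute (2/3).
Pull out 2: since 3 ≡ 3 (mod 8), (2/3) = -1.
Reached (1/3) = 1. Collecting the sign flips along the way, the symbol is -1.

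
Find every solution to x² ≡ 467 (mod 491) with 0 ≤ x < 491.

131, 360

Since 491 ≡ 3 (mod 4), a square root of 467 is 467^((491+1)/4) = 467^123 mod 491.
Repeated squaring: 467^2≡85, 467^4≡351, 467^8≡451, 467^16≡127, 467^32≡417, 467^64≡75 (mod 491).
467^123 = 467^(64+32+16+8+2+1) ≡ 131 (mod 491).
Check: 131² = 17161 ≡ 467 (mod 491). The two roots are 131 and 360.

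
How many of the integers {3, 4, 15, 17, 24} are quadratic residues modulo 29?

2

(3/29) = -1 → non-residue.
(4/29) = +1 → QR.
(15/29) = -1 → non-residue.
(17/29) = -1 → non-residue.
(24/29) = +1 → QR.
Total quadratic residues among the 5: 2.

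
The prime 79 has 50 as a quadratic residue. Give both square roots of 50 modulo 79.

Since 79 ≡ 3 (mod 4), a square root of 50 is 50^((79+1)/4) = 50^20 mod 79.
Repeated squaring: 50^2≡51, 50^4≡73, 50^8≡36, 50^16≡32 (mod 79).
50^20 = 50^(16+4) ≡ 45 (mod 79).
Check: 45² = 2025 ≡ 50 (mod 79). The two roots are 34 and 45.

34, 45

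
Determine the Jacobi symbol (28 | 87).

Pull out 2^2: since 87 ≡ 7 (mod 8), (2/87) = +1, so (2/87)^2 = +1.
Reciprocity: 7 ≡ 3 and 87 ≡ 3 (mod 4), so (7/87) = −(87/7).
Reduce top mod 7: now compute (3/7).
Reciprocity: 3 ≡ 3 and 7 ≡ 3 (mod 4), so (3/7) = −(7/3).
Reduce top mod 3: now compute (1/3).
Reached (1/3) = 1. Collecting the sign flips along the way, the symbol is +1.

1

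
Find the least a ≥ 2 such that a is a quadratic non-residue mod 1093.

2

(2/1093) = −1, so 2 is the smallest positive non-residue mod 1093.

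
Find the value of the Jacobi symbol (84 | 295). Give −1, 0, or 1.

1

Pull out 2^2: since 295 ≡ 7 (mod 8), (2/295) = +1, so (2/295)^2 = +1.
Reciprocity: 21 ≡ 1 and 295 ≡ 3 (mod 4), so (21/295) = +(295/21).
Reduce top mod 21: now compute (1/21).
Reached (1/21) = 1. Collecting the sign flips along the way, the symbol is +1.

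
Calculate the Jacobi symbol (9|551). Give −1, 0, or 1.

Reciprocity: 9 ≡ 1 and 551 ≡ 3 (mod 4), so (9/551) = +(551/9).
Reduce top mod 9: now compute (2/9).
Pull out 2: since 9 ≡ 1 (mod 8), (2/9) = +1.
Reached (1/9) = 1. Collecting the sign flips along the way, the symbol is +1.

1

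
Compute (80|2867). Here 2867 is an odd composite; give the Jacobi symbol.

-1

Pull out 2^4: since 2867 ≡ 3 (mod 8), (2/2867) = -1, so (2/2867)^4 = +1.
Reciprocity: 5 ≡ 1 and 2867 ≡ 3 (mod 4), so (5/2867) = +(2867/5).
Reduce top mod 5: now compute (2/5).
Pull out 2: since 5 ≡ 5 (mod 8), (2/5) = -1.
Reached (1/5) = 1. Collecting the sign flips along the way, the symbol is -1.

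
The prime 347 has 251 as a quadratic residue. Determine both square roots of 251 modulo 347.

Since 347 ≡ 3 (mod 4), a square root of 251 is 251^((347+1)/4) = 251^87 mod 347.
Repeated squaring: 251^2≡194, 251^4≡160, 251^8≡269, 251^16≡185, 251^32≡219, 251^64≡75 (mod 347).
251^87 = 251^(64+16+4+2+1) ≡ 61 (mod 347).
Check: 61² = 3721 ≡ 251 (mod 347). The two roots are 61 and 286.

61, 286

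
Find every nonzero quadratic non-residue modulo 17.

3 5 6 7 10 11 12 14

Square k = 1,…,8 (k and 17−k give the same square):
1²=1, 2²=4, 3²=9, 4²=16, 5²≡8, 6²≡2, 7²≡15, 8²≡13 (mod 17).
The residues are {1, 2, 4, 8, 9, 13, 15, 16}; the non-residues are the remaining 8 nonzero classes.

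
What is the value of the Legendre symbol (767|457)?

1

Euler's criterion: (767/457) ≡ 310^228 (mod 457).
310^2 ≡ 130 (mod 457)
310^4 ≡ 448 (mod 457)
310^8 ≡ 81 (mod 457)
310^16 ≡ 163 (mod 457)
310^32 ≡ 63 (mod 457)
310^64 ≡ 313 (mod 457)
310^128 ≡ 171 (mod 457)
310^228 = 310^(128+64+32+4) ≡ 1 (mod 457).
Result is 1, so (767/457) = 1.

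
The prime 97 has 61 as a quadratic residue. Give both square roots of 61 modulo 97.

97 ≡ 1 (mod 4), so we find a root by search.
Trying successive values, 35² = 1225 ≡ 61 (mod 97). The other root is 97 − 35 = 62.

35, 62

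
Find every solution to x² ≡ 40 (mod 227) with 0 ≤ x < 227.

99, 128

Since 227 ≡ 3 (mod 4), a square root of 40 is 40^((227+1)/4) = 40^57 mod 227.
Repeated squaring: 40^2≡11, 40^4≡121, 40^8≡113, 40^16≡57, 40^32≡71 (mod 227).
40^57 = 40^(32+16+8+1) ≡ 99 (mod 227).
Check: 99² = 9801 ≡ 40 (mod 227). The two roots are 99 and 128.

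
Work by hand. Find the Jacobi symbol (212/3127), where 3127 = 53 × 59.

0

Pull out 2^2: since 3127 ≡ 7 (mod 8), (2/3127) = +1, so (2/3127)^2 = +1.
Reciprocity: 53 ≡ 1 and 3127 ≡ 3 (mod 4), so (53/3127) = +(3127/53).
Reduce top mod 53: now compute (0/53).
Top reduces to 0: gcd > 1, so the symbol is 0.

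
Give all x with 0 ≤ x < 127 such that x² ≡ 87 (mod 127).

50, 77

Since 127 ≡ 3 (mod 4), a square root of 87 is 87^((127+1)/4) = 87^32 mod 127.
Repeated squaring: 87^2≡76, 87^4≡61, 87^8≡38, 87^16≡47, 87^32≡50 (mod 127).
87^32 = 87^(32) ≡ 50 (mod 127).
Check: 50² = 2500 ≡ 87 (mod 127). The two roots are 50 and 77.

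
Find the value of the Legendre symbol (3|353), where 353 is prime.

-1

Reciprocity: 3 ≡ 3 and 353 ≡ 1 (mod 4), so (3/353) = +(353/3).
Reduce top mod 3: now compute (2/3).
Pull out 2: since 3 ≡ 3 (mod 8), (2/3) = -1.
Reached (1/3) = 1. Collecting the sign flips along the way, the symbol is -1.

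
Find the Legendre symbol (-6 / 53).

1

First reduce: -6 ≡ 47 (mod 53).
Reciprocity: 47 ≡ 3 and 53 ≡ 1 (mod 4), so (47/53) = +(53/47).
Reduce top mod 47: now compute (6/47).
Pull out 2: since 47 ≡ 7 (mod 8), (2/47) = +1.
Reciprocity: 3 ≡ 3 and 47 ≡ 3 (mod 4), so (3/47) = −(47/3).
Reduce top mod 3: now compute (2/3).
Pull out 2: since 3 ≡ 3 (mod 8), (2/3) = -1.
Reached (1/3) = 1. Collecting the sign flips along the way, the symbol is +1.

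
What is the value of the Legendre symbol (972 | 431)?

First reduce: 972 ≡ 110 (mod 431).
Pull out 2: since 431 ≡ 7 (mod 8), (2/431) = +1.
Reciprocity: 55 ≡ 3 and 431 ≡ 3 (mod 4), so (55/431) = −(431/55).
Reduce top mod 55: now compute (46/55).
Pull out 2: since 55 ≡ 7 (mod 8), (2/55) = +1.
Reciprocity: 23 ≡ 3 and 55 ≡ 3 (mod 4), so (23/55) = −(55/23).
Reduce top mod 23: now compute (9/23).
Reciprocity: 9 ≡ 1 and 23 ≡ 3 (mod 4), so (9/23) = +(23/9).
Reduce top mod 9: now compute (5/9).
Reciprocity: 5 ≡ 1 and 9 ≡ 1 (mod 4), so (5/9) = +(9/5).
Reduce top mod 5: now compute (4/5).
Pull out 2^2: since 5 ≡ 5 (mod 8), (2/5) = -1, so (2/5)^2 = +1.
Reached (1/5) = 1. Collecting the sign flips along the way, the symbol is +1.

1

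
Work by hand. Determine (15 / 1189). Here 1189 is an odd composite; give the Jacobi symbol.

Reciprocity: 15 ≡ 3 and 1189 ≡ 1 (mod 4), so (15/1189) = +(1189/15).
Reduce top mod 15: now compute (4/15).
Pull out 2^2: since 15 ≡ 7 (mod 8), (2/15) = +1, so (2/15)^2 = +1.
Reached (1/15) = 1. Collecting the sign flips along the way, the symbol is +1.

1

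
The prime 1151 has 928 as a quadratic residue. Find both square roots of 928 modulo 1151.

Since 1151 ≡ 3 (mod 4), a square root of 928 is 928^((1151+1)/4) = 928^288 mod 1151.
Repeated squaring: 928^2≡236, 928^4≡448, 928^8≡430, 928^16≡740, 928^32≡875, 928^64≡210, 928^128≡362, 928^256≡981 (mod 1151).
928^288 = 928^(256+32) ≡ 880 (mod 1151).
Check: 880² = 774400 ≡ 928 (mod 1151). The two roots are 271 and 880.

271, 880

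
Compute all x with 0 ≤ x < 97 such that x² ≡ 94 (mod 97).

97 ≡ 1 (mod 4), so we find a root by search.
Trying successive values, 26² = 676 ≡ 94 (mod 97). The other root is 97 − 26 = 71.

26, 71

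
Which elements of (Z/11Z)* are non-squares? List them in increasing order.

2 6 7 8 10

Square k = 1,…,5 (k and 11−k give the same square):
1²=1, 2²=4, 3²=9, 4²≡5, 5²≡3 (mod 11).
The residues are {1, 3, 4, 5, 9}; the non-residues are the remaining 5 nonzero classes.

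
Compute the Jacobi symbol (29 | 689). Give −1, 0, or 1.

1

Reciprocity: 29 ≡ 1 and 689 ≡ 1 (mod 4), so (29/689) = +(689/29).
Reduce top mod 29: now compute (22/29).
Pull out 2: since 29 ≡ 5 (mod 8), (2/29) = -1.
Reciprocity: 11 ≡ 3 and 29 ≡ 1 (mod 4), so (11/29) = +(29/11).
Reduce top mod 11: now compute (7/11).
Reciprocity: 7 ≡ 3 and 11 ≡ 3 (mod 4), so (7/11) = −(11/7).
Reduce top mod 7: now compute (4/7).
Pull out 2^2: since 7 ≡ 7 (mod 8), (2/7) = +1, so (2/7)^2 = +1.
Reached (1/7) = 1. Collecting the sign flips along the way, the symbol is +1.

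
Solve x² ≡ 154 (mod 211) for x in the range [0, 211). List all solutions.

24, 187

Since 211 ≡ 3 (mod 4), a square root of 154 is 154^((211+1)/4) = 154^53 mod 211.
Repeated squaring: 154^2≡84, 154^4≡93, 154^8≡209, 154^16≡4, 154^32≡16 (mod 211).
154^53 = 154^(32+16+4+1) ≡ 24 (mod 211).
Check: 24² = 576 ≡ 154 (mod 211). The two roots are 24 and 187.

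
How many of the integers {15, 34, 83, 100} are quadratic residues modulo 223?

4

(15/223) = +1 → QR.
(34/223) = +1 → QR.
(83/223) = +1 → QR.
(100/223) = +1 → QR.
Total quadratic residues among the 4: 4.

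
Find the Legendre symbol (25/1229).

Reciprocity: 25 ≡ 1 and 1229 ≡ 1 (mod 4), so (25/1229) = +(1229/25).
Reduce top mod 25: now compute (4/25).
Pull out 2^2: since 25 ≡ 1 (mod 8), (2/25) = +1, so (2/25)^2 = +1.
Reached (1/25) = 1. Collecting the sign flips along the way, the symbol is +1.

1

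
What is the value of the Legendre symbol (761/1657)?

-1

Reciprocity: 761 ≡ 1 and 1657 ≡ 1 (mod 4), so (761/1657) = +(1657/761).
Reduce top mod 761: now compute (135/761).
Reciprocity: 135 ≡ 3 and 761 ≡ 1 (mod 4), so (135/761) = +(761/135).
Reduce top mod 135: now compute (86/135).
Pull out 2: since 135 ≡ 7 (mod 8), (2/135) = +1.
Reciprocity: 43 ≡ 3 and 135 ≡ 3 (mod 4), so (43/135) = −(135/43).
Reduce top mod 43: now compute (6/43).
Pull out 2: since 43 ≡ 3 (mod 8), (2/43) = -1.
Reciprocity: 3 ≡ 3 and 43 ≡ 3 (mod 4), so (3/43) = −(43/3).
Reduce top mod 3: now compute (1/3).
Reached (1/3) = 1. Collecting the sign flips along the way, the symbol is -1.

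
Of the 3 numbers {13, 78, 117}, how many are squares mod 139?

(13/139) = +1 → QR.
(78/139) = +1 → QR.
(117/139) = +1 → QR.
Total quadratic residues among the 3: 3.

3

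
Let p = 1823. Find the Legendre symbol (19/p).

1

Reciprocity: 19 ≡ 3 and 1823 ≡ 3 (mod 4), so (19/1823) = −(1823/19).
Reduce top mod 19: now compute (18/19).
Pull out 2: since 19 ≡ 3 (mod 8), (2/19) = -1.
Reciprocity: 9 ≡ 1 and 19 ≡ 3 (mod 4), so (9/19) = +(19/9).
Reduce top mod 9: now compute (1/9).
Reached (1/9) = 1. Collecting the sign flips along the way, the symbol is +1.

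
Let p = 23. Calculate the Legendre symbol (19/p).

-1

Reciprocity: 19 ≡ 3 and 23 ≡ 3 (mod 4), so (19/23) = −(23/19).
Reduce top mod 19: now compute (4/19).
Pull out 2^2: since 19 ≡ 3 (mod 8), (2/19) = -1, so (2/19)^2 = +1.
Reached (1/19) = 1. Collecting the sign flips along the way, the symbol is -1.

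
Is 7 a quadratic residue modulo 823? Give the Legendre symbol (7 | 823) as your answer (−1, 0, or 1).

-1

Reciprocity: 7 ≡ 3 and 823 ≡ 3 (mod 4), so (7/823) = −(823/7).
Reduce top mod 7: now compute (4/7).
Pull out 2^2: since 7 ≡ 7 (mod 8), (2/7) = +1, so (2/7)^2 = +1.
Reached (1/7) = 1. Collecting the sign flips along the way, the symbol is -1.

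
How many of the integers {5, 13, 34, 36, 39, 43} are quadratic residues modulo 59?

2

(5/59) = +1 → QR.
(13/59) = -1 → non-residue.
(34/59) = -1 → non-residue.
(36/59) = +1 → QR.
(39/59) = -1 → non-residue.
(43/59) = -1 → non-residue.
Total quadratic residues among the 6: 2.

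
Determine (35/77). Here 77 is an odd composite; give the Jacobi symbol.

Reciprocity: 35 ≡ 3 and 77 ≡ 1 (mod 4), so (35/77) = +(77/35).
Reduce top mod 35: now compute (7/35).
Reciprocity: 7 ≡ 3 and 35 ≡ 3 (mod 4), so (7/35) = −(35/7).
Reduce top mod 7: now compute (0/7).
Top reduces to 0: gcd > 1, so the symbol is 0.

0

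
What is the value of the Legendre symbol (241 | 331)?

Euler's criterion: (241/331) ≡ 241^165 (mod 331).
241^2 ≡ 156 (mod 331)
241^4 ≡ 173 (mod 331)
241^8 ≡ 139 (mod 331)
241^16 ≡ 123 (mod 331)
241^32 ≡ 234 (mod 331)
241^64 ≡ 141 (mod 331)
241^128 ≡ 21 (mod 331)
241^165 = 241^(128+32+4+1) ≡ 1 (mod 331).
Result is 1, so (241/331) = 1.

1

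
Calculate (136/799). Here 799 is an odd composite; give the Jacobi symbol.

0

Pull out 2^3: since 799 ≡ 7 (mod 8), (2/799) = +1, so (2/799)^3 = +1.
Reciprocity: 17 ≡ 1 and 799 ≡ 3 (mod 4), so (17/799) = +(799/17).
Reduce top mod 17: now compute (0/17).
Top reduces to 0: gcd > 1, so the symbol is 0.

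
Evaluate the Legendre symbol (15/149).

Reciprocity: 15 ≡ 3 and 149 ≡ 1 (mod 4), so (15/149) = +(149/15).
Reduce top mod 15: now compute (14/15).
Pull out 2: since 15 ≡ 7 (mod 8), (2/15) = +1.
Reciprocity: 7 ≡ 3 and 15 ≡ 3 (mod 4), so (7/15) = −(15/7).
Reduce top mod 7: now compute (1/7).
Reached (1/7) = 1. Collecting the sign flips along the way, the symbol is -1.

-1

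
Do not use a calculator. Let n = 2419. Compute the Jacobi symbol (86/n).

Pull out 2: since 2419 ≡ 3 (mod 8), (2/2419) = -1.
Reciprocity: 43 ≡ 3 and 2419 ≡ 3 (mod 4), so (43/2419) = −(2419/43).
Reduce top mod 43: now compute (11/43).
Reciprocity: 11 ≡ 3 and 43 ≡ 3 (mod 4), so (11/43) = −(43/11).
Reduce top mod 11: now compute (10/11).
Pull out 2: since 11 ≡ 3 (mod 8), (2/11) = -1.
Reciprocity: 5 ≡ 1 and 11 ≡ 3 (mod 4), so (5/11) = +(11/5).
Reduce top mod 5: now compute (1/5).
Reached (1/5) = 1. Collecting the sign flips along the way, the symbol is +1.

1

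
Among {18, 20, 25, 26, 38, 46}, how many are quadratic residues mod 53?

(18/53) = -1 → non-residue.
(20/53) = -1 → non-residue.
(25/53) = +1 → QR.
(26/53) = -1 → non-residue.
(38/53) = +1 → QR.
(46/53) = +1 → QR.
Total quadratic residues among the 6: 3.

3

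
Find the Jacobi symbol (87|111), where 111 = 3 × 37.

Reciprocity: 87 ≡ 3 and 111 ≡ 3 (mod 4), so (87/111) = −(111/87).
Reduce top mod 87: now compute (24/87).
Pull out 2^3: since 87 ≡ 7 (mod 8), (2/87) = +1, so (2/87)^3 = +1.
Reciprocity: 3 ≡ 3 and 87 ≡ 3 (mod 4), so (3/87) = −(87/3).
Reduce top mod 3: now compute (0/3).
Top reduces to 0: gcd > 1, so the symbol is 0.

0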